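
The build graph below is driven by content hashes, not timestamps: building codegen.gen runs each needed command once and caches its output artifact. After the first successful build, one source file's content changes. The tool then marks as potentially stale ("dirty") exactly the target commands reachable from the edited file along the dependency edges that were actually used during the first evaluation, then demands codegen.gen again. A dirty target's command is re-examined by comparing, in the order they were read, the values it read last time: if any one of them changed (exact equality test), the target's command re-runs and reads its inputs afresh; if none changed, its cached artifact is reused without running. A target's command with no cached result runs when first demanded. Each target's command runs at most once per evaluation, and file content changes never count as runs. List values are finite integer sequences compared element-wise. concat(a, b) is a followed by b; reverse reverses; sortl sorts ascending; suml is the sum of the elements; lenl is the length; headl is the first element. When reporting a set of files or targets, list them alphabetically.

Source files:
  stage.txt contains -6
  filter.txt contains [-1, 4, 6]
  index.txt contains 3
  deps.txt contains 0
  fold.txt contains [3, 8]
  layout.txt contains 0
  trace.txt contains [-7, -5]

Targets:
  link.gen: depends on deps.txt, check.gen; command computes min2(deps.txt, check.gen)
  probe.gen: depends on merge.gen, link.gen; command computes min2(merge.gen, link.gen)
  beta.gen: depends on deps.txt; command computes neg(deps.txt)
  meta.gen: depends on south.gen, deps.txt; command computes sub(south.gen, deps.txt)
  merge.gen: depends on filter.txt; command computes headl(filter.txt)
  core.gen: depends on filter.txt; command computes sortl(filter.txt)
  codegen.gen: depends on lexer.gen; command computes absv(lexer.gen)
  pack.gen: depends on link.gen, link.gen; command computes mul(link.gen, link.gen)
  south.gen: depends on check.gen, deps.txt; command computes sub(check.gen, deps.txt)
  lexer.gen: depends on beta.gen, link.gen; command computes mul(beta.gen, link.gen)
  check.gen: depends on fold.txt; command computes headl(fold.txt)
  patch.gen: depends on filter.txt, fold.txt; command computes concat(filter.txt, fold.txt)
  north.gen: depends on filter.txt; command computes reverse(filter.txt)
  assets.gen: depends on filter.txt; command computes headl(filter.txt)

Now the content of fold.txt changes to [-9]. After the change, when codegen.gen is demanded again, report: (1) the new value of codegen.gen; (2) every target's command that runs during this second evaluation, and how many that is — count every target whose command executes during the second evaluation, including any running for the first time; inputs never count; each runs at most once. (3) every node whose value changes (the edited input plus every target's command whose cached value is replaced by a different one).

Initial pass — values computed on the first demand:
  beta.gen = neg(0) = 0
  check.gen = headl([3, 8]) = 3
  link.gen = min2(0, 3) = 0
  lexer.gen = mul(0, 0) = 0
  codegen.gen = absv(0) = 0

Second demand — change propagation:
  check.gen: re-runs because fold.txt [3, 8]->[-9]; new result -9.
  link.gen: re-runs because check.gen 3->-9; new result -9.
  lexer.gen: re-runs because link.gen 0->-9; new result 0 (unchanged).
  codegen.gen: re-examined; everything it read last time is the same (lexer.gen unchanged) — cache 0 kept, no run.

The important point: lexer.gen recomputes to an identical value, and the output ends up unchanged.

codegen.gen now evaluates to 0.
Run set: check.gen, lexer.gen, link.gen (3 run).
Changed values: check.gen, fold.txt, link.gen.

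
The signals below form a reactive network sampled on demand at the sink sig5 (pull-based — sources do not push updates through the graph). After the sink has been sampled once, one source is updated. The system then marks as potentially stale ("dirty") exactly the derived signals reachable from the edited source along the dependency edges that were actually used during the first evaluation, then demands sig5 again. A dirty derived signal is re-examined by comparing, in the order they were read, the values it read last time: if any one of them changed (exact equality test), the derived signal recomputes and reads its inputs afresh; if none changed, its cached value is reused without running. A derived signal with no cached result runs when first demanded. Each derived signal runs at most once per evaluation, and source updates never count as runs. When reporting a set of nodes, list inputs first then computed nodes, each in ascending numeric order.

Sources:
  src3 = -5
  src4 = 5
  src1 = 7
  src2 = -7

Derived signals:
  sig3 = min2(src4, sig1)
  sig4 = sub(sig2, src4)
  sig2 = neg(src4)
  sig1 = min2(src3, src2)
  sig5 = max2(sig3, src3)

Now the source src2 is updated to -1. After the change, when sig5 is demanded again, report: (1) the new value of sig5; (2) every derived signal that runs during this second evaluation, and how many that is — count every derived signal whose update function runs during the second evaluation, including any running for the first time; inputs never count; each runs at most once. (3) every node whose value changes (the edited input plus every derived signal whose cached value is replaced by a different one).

Initial pass — values computed on the first demand:
  sig1 = min2(-5, -7) = -7
  sig3 = min2(5, -7) = -7
  sig5 = max2(-7, -5) = -5

Second demand — change propagation:
  sig1: re-runs because src2 -7->-1; new result -5.
  sig3: re-runs because sig1 -7->-5; new result -5.
  sig5: re-runs because sig3 -7->-5; new result -5 (unchanged).

sig5 now evaluates to -5.
Run set: sig1, sig3, sig5 (3 run).
Changed values: src2, sig1, sig3.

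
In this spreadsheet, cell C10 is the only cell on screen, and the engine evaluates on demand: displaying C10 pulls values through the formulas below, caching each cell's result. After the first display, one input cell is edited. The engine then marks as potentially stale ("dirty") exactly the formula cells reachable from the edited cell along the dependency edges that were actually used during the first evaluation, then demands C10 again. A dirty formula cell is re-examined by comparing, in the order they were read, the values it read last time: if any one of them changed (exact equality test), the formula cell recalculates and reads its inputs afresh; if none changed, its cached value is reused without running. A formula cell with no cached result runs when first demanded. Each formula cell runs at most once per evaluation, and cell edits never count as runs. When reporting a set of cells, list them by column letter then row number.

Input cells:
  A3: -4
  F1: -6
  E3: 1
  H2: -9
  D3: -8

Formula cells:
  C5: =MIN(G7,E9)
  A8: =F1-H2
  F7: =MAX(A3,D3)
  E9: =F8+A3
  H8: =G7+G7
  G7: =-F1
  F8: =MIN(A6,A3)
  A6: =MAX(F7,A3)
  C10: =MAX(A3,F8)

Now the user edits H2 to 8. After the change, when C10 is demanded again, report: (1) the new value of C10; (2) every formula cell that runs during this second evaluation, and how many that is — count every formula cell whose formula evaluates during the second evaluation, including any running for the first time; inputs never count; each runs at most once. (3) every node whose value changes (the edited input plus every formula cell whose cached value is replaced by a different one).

C10 now evaluates to -4.
Run set: none (0 run).
Changed values: H2.
The important point: nothing the output needs ever reads H2, so the edit is invisible to it.

Initial pass — values computed on the first demand:
  F7 = MAX(-4, -8) = -4
  A6 = MAX(-4, -4) = -4
  F8 = MIN(-4, -4) = -4
  C10 = MAX(-4, -4) = -4

Second demand — change propagation:
  no demanded computation ever read H2, so the edit dirties nothing and nothing runs.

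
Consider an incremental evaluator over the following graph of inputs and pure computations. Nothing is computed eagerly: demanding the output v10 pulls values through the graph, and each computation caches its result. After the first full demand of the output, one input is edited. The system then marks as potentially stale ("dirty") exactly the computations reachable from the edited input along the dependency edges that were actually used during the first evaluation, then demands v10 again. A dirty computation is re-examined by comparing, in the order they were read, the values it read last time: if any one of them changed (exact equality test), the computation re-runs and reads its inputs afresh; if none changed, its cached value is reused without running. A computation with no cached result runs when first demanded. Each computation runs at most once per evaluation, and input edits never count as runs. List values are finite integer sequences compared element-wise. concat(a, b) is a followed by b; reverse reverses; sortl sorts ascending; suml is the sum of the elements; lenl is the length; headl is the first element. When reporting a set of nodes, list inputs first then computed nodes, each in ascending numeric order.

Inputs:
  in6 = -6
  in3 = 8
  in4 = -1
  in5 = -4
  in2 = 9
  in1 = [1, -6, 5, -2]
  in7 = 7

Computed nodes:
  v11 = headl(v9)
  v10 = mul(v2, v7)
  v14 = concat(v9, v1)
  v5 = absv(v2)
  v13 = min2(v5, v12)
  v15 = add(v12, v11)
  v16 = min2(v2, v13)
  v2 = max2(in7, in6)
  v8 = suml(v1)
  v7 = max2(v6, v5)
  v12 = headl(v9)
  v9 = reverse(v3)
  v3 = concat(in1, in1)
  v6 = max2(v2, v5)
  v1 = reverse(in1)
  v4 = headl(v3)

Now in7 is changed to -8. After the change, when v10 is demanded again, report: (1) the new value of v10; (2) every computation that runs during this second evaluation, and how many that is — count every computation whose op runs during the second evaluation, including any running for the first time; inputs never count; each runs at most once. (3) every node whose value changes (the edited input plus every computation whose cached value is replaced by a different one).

Initial pass — values computed on the first demand:
  v2 = max2(7, -6) = 7
  v5 = absv(7) = 7
  v6 = max2(7, 7) = 7
  v7 = max2(7, 7) = 7
  v10 = mul(7, 7) = 49

Second demand — change propagation:
  v2: re-runs because in7 7->-8; new result -6.
  v5: re-runs because v2 7->-6; new result 6.
  v6: re-runs because v2 7->-6; v5 7->6; new result 6.
  v7: re-runs because v6 7->6; v5 7->6; new result 6.
  v10: re-runs because v2 7->-6; v7 7->6; new result -36.

v10 now evaluates to -36.
Run set: v2, v5, v6, v7, v10 (5 run).
Changed values: in7, v2, v5, v6, v7, v10.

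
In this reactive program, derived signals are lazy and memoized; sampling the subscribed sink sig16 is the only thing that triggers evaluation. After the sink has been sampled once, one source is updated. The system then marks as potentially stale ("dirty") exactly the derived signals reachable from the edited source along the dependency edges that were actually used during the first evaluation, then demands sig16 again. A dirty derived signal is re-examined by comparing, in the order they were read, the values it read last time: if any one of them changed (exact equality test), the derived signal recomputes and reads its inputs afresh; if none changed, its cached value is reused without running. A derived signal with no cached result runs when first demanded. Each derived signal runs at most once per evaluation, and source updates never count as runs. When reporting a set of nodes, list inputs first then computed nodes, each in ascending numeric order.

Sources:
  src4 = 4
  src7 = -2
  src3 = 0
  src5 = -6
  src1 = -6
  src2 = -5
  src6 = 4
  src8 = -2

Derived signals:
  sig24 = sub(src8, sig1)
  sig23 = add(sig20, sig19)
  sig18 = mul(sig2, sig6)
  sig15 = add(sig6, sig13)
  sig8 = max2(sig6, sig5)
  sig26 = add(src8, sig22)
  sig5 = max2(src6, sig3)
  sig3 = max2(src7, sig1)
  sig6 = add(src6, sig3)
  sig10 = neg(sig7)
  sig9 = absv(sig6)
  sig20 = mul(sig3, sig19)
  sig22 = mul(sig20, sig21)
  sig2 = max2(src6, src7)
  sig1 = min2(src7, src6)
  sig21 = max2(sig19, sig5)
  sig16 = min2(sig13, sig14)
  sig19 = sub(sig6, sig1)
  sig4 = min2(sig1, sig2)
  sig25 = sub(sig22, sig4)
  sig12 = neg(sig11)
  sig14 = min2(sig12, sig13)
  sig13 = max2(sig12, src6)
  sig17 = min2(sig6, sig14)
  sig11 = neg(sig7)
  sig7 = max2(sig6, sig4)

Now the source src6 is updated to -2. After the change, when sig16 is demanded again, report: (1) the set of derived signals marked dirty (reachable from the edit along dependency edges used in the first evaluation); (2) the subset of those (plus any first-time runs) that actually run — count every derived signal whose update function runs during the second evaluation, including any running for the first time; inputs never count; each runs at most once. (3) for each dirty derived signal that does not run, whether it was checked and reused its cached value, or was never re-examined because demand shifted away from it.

First demand of the output computes:
  sig1 = min2(-2, 4) = -2
  sig2 = max2(4, -2) = 4
  sig3 = max2(-2, -2) = -2
  sig4 = min2(-2, 4) = -2
  sig6 = add(4, -2) = 2
  sig7 = max2(2, -2) = 2
  sig11 = neg(2) = -2
  sig12 = neg(-2) = 2
  sig13 = max2(2, 4) = 4
  sig14 = min2(2, 4) = 2
  sig16 = min2(4, 2) = 2

After the edit, cleaning proceeds:
  sig1: a read changed (src6 4->-2) — executes, giving -2 — identical to its old value.
  sig2: a read changed (src6 4->-2) — executes, giving -2.
  sig3: dirty, but its reads are unchanged (src7 unchanged, sig1 unchanged); cached -2 stands.
  sig4: a read changed (sig2 4->-2) — executes, giving -2 — identical to its old value.
  sig6: a read changed (src6 4->-2) — executes, giving -4.
  sig7: a read changed (sig6 2->-4) — executes, giving -2.
  sig11: a read changed (sig7 2->-2) — executes, giving 2.
  sig12: a read changed (sig11 -2->2) — executes, giving -2.
  sig13: a read changed (sig12 2->-2; src6 4->-2) — executes, giving -2.
  sig14: a read changed (sig12 2->-2; sig13 4->-2) — executes, giving -2.
  sig16: a read changed (sig13 4->-2; sig14 2->-2) — executes, giving -2.

Note where the cutoff bites: sig3 is checked, finds nothing changed, and keeps its cache.

The edit dirties: sig1, sig2, sig3, sig4, sig6, sig7, sig11, sig12, sig13, sig14, sig16.
10 derived signals run: sig1, sig2, sig4, sig6, sig7, sig11, sig12, sig13, sig14, sig16.
Cache hits after checking: sig3.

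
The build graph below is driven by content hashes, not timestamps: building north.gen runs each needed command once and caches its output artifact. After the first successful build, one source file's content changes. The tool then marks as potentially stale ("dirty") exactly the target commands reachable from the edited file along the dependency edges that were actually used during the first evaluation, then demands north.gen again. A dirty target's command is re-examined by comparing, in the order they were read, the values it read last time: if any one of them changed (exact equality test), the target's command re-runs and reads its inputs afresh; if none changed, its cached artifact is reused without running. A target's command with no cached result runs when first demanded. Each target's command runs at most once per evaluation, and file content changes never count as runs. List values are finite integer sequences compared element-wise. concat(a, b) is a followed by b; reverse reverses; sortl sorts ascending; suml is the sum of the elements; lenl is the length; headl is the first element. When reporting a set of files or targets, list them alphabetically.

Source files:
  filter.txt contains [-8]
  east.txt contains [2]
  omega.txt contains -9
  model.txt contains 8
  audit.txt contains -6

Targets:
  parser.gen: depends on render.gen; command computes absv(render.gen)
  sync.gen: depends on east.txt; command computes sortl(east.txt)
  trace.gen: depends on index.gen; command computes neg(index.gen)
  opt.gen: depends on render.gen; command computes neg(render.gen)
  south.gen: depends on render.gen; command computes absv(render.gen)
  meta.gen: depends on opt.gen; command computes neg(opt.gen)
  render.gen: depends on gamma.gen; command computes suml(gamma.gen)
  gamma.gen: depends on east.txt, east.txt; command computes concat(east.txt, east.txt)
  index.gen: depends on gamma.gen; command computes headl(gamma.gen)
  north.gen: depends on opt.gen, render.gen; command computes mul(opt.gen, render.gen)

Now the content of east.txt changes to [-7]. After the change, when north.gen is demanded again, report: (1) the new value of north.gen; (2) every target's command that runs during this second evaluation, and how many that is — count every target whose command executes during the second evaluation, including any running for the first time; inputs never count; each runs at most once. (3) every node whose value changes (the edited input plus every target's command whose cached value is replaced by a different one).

north.gen now evaluates to -196.
Run set: gamma.gen, north.gen, opt.gen, render.gen (4 run).
Changed values: east.txt, gamma.gen, north.gen, opt.gen, render.gen.

Initial pass — values computed on the first demand:
  gamma.gen = concat([2], [2]) = [2, 2]
  render.gen = suml([2, 2]) = 4
  opt.gen = neg(4) = -4
  north.gen = mul(-4, 4) = -16

Second demand — change propagation:
  gamma.gen: re-runs because east.txt [2]->[-7]; east.txt [2]->[-7]; new result [-7, -7].
  render.gen: re-runs because gamma.gen [2, 2]->[-7, -7]; new result -14.
  opt.gen: re-runs because render.gen 4->-14; new result 14.
  north.gen: re-runs because opt.gen -4->14; render.gen 4->-14; new result -196.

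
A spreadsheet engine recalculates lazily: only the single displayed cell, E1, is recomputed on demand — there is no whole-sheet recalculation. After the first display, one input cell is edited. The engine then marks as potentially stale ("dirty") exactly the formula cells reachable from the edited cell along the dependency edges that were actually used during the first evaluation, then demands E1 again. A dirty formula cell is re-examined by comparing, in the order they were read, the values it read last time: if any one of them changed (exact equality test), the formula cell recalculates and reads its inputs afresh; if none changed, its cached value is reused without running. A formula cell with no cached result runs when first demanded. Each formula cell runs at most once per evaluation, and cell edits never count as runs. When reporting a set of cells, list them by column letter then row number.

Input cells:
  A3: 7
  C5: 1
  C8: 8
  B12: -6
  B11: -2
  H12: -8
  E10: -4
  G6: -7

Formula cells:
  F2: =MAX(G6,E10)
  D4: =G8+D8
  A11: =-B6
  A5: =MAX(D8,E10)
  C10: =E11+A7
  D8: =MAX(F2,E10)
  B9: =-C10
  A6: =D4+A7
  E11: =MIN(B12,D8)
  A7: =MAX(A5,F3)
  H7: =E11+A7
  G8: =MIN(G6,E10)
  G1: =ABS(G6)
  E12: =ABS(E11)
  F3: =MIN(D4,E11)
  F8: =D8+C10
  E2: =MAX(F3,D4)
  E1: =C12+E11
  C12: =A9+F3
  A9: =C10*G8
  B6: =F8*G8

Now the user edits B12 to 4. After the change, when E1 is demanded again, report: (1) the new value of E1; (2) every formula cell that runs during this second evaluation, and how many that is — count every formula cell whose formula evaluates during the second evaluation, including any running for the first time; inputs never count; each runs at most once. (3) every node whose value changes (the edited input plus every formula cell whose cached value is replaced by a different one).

First evaluation (everything demanded from the output):
  F2 = MAX(-7, -4) = -4
  D8 = MAX(-4, -4) = -4
  A5 = MAX(-4, -4) = -4
  E11 = MIN(-6, -4) = -6
  G8 = MIN(-7, -4) = -7
  D4 = -7 + -4 = -11
  F3 = MIN(-11, -6) = -11
  A7 = MAX(-4, -11) = -4
  C10 = -6 + -4 = -10
  A9 = -10 * -7 = 70
  C12 = 70 + -11 = 59
  E1 = 59 + -6 = 53

Propagation after the edit:
  E11: runs — B12 -6->4; result -4.
  F3: runs — E11 -6->-4; result -11 (same value as before).
  A7: checked — values it read are unchanged (A5 unchanged, F3 unchanged); reused cached -4 without running.
  C10: runs — E11 -6->-4; result -8.
  A9: runs — C10 -10->-8; result 56.
  C12: runs — A9 70->56; result 45.
  E1: runs — C12 59->45; E11 -6->-4; result 41.

Key observation: the cutoff stops propagation at A7 — its inputs' values are unchanged, so it reuses its cache.

New value of E1: 41.
Formula cells that run: A9, C10, C12, E1, E11, F3 — 6 in total.
Values that change: A9, B12, C10, C12, E1, E11.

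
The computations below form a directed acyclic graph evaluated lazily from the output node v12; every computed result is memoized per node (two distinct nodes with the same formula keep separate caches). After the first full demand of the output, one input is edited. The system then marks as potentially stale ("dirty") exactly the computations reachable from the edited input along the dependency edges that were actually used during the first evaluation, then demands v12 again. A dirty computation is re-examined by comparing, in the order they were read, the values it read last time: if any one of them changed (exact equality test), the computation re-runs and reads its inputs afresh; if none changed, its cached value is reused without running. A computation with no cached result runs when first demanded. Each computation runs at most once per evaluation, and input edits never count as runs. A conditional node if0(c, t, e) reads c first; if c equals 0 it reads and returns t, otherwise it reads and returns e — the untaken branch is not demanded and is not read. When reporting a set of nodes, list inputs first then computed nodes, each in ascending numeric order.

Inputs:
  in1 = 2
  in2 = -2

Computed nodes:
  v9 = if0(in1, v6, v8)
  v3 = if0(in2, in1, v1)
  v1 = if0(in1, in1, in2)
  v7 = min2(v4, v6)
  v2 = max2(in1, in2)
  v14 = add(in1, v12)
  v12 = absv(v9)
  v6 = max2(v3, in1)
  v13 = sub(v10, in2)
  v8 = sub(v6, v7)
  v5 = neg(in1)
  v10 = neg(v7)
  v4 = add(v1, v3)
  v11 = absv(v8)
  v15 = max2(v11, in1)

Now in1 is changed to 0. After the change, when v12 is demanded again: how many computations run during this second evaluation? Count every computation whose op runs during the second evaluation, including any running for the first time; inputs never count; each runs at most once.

First demand of the output computes:
  v1 = if0(in1=2 -> else branch in2) = -2
  v3 = if0(in2=-2 -> else branch v1) = -2
  v4 = add(-2, -2) = -4
  v6 = max2(-2, 2) = 2
  v7 = min2(-4, 2) = -4
  v8 = sub(2, -4) = 6
  v9 = if0(in1=2 -> else branch v8) = 6
  v12 = absv(6) = 6

After the edit, cleaning proceeds:
  v1: a read changed (in1 2->0) — executes, giving 0.
  v3: a read changed (v1 -2->0) — executes, giving 0.
  v4: stays stale; no demand reaches it after the flip.
  v6: a read changed (v3 -2->0; in1 2->0) — executes, giving 0.
  v7: stays stale; no demand reaches it after the flip.
  v8: stays stale; no demand reaches it after the flip.
  v9: a read changed (in1 2->0) — executes, giving 0.
  v12: a read changed (v9 6->0) — executes, giving 0.

Note the branch switch — demand abandons v4, v7, v8, which are never re-examined.

5 computations run: v1, v3, v6, v9, v12.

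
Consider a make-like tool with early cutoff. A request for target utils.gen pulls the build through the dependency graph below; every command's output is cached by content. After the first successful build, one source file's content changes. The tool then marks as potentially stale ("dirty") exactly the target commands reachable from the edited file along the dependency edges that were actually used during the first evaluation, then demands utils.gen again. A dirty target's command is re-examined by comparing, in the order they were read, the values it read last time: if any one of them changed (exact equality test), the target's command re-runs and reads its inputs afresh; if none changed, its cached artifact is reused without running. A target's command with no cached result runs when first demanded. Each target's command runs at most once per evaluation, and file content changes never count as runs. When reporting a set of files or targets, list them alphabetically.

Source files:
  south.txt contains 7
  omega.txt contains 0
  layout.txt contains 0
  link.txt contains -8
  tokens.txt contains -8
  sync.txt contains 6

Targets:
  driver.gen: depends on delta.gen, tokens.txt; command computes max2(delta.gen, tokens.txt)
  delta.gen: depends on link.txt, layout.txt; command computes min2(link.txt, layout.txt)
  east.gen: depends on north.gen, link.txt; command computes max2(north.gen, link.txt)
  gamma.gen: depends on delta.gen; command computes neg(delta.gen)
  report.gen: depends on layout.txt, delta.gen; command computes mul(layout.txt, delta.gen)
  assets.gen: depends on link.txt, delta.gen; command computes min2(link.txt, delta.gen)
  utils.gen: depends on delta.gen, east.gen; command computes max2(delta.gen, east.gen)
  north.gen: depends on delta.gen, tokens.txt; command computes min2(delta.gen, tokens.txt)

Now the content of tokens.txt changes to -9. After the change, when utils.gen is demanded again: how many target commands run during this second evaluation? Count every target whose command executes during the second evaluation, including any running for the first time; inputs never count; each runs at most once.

First demand of the output computes:
  delta.gen = min2(-8, 0) = -8
  north.gen = min2(-8, -8) = -8
  east.gen = max2(-8, -8) = -8
  utils.gen = max2(-8, -8) = -8

After the edit, cleaning proceeds:
  north.gen: a read changed (tokens.txt -8->-9) — executes, giving -9.
  east.gen: a read changed (north.gen -8->-9) — executes, giving -8 — identical to its old value.
  utils.gen: dirty, but its reads are unchanged (delta.gen unchanged, east.gen unchanged); cached -8 stands.

Note the absorption at east.gen: it re-runs yet its value is the same, leaving the output's value untouched.

2 target commands run: east.gen, north.gen.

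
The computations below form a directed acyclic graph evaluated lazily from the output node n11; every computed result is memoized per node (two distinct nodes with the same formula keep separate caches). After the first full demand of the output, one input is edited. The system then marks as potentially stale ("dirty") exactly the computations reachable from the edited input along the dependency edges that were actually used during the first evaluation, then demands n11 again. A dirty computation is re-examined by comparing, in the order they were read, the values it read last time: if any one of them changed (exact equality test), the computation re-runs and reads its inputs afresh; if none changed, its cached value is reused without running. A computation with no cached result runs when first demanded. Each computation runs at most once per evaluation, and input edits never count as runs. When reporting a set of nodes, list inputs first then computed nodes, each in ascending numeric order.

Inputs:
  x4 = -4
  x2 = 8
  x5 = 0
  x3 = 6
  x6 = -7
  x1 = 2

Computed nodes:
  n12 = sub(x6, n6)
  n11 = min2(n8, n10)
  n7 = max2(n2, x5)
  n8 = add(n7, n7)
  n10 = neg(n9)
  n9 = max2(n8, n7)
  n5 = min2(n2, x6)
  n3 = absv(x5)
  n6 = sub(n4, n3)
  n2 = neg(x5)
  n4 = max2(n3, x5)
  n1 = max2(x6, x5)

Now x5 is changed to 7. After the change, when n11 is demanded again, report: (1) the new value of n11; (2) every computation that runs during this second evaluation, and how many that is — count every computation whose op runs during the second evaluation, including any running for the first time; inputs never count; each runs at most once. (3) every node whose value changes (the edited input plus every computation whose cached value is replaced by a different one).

First demand of the output computes:
  n2 = neg(0) = 0
  n7 = max2(0, 0) = 0
  n8 = add(0, 0) = 0
  n9 = max2(0, 0) = 0
  n10 = neg(0) = 0
  n11 = min2(0, 0) = 0

After the edit, cleaning proceeds:
  n2: a read changed (x5 0->7) — executes, giving -7.
  n7: a read changed (n2 0->-7; x5 0->7) — executes, giving 7.
  n8: a read changed (n7 0->7; n7 0->7) — executes, giving 14.
  n9: a read changed (n8 0->14; n7 0->7) — executes, giving 14.
  n10: a read changed (n9 0->14) — executes, giving -14.
  n11: a read changed (n8 0->14; n10 0->-14) — executes, giving -14.

Demanding n11 again yields -14.
6 computations run: n2, n7, n8, n9, n10, n11.
The nodes whose values change: x5, n2, n7, n8, n9, n10, n11.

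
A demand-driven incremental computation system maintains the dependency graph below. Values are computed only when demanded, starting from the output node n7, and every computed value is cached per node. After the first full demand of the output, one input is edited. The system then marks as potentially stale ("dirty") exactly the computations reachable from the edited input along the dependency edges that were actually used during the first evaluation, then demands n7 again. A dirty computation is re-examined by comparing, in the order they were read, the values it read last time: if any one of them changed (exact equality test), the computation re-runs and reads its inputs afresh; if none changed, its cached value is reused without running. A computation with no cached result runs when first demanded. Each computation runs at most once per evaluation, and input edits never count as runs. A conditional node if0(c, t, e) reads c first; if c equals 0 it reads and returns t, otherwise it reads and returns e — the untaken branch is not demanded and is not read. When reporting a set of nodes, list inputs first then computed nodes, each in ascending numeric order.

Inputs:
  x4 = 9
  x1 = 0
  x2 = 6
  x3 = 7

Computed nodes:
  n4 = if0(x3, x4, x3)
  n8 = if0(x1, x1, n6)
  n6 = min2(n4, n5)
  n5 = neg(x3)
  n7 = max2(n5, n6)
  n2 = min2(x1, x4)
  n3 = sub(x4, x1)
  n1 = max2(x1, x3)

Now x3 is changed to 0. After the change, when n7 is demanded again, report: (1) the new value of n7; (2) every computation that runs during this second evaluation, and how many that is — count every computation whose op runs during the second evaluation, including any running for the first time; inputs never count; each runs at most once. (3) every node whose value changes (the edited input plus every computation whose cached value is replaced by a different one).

First evaluation (everything demanded from the output):
  n4 = if0(x3=7 -> else branch x3) = 7
  n5 = neg(7) = -7
  n6 = min2(7, -7) = -7
  n7 = max2(-7, -7) = -7

Propagation after the edit:
  n4: runs — x3 7->0; x3 7->0; result 9.
  n5: runs — x3 7->0; result 0.
  n6: runs — n4 7->9; n5 -7->0; result 0.
  n7: runs — n5 -7->0; n6 -7->0; result 0.

New value of n7: 0.
Computations that run: n4, n5, n6, n7 — 4 in total.
Values that change: x3, n4, n5, n6, n7.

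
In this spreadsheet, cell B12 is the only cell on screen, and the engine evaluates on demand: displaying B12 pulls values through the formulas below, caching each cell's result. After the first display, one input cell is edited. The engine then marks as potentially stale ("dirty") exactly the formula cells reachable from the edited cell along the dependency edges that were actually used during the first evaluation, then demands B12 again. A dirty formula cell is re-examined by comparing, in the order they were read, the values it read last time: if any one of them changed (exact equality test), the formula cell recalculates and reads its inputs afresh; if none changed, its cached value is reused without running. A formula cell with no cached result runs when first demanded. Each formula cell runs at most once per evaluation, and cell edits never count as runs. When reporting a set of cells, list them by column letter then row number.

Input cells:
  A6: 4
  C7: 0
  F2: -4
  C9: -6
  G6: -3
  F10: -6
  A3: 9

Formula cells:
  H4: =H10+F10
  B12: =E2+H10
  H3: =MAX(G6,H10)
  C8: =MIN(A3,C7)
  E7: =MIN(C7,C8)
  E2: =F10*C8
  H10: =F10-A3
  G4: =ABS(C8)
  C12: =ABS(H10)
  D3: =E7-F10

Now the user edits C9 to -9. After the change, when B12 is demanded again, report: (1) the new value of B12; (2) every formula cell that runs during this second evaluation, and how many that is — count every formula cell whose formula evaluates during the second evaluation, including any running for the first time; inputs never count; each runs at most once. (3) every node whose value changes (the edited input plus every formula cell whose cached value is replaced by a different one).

B12 now evaluates to -15.
Run set: none (0 run).
Changed values: C9.
The important point: nothing the output needs ever reads C9, so the edit is invisible to it.

Initial pass — values computed on the first demand:
  C8 = MIN(9, 0) = 0
  E2 = -6 * 0 = 0
  H10 = -6 - 9 = -15
  B12 = 0 + -15 = -15

Second demand — change propagation:
  no demanded computation ever read C9, so the edit dirties nothing and nothing runs.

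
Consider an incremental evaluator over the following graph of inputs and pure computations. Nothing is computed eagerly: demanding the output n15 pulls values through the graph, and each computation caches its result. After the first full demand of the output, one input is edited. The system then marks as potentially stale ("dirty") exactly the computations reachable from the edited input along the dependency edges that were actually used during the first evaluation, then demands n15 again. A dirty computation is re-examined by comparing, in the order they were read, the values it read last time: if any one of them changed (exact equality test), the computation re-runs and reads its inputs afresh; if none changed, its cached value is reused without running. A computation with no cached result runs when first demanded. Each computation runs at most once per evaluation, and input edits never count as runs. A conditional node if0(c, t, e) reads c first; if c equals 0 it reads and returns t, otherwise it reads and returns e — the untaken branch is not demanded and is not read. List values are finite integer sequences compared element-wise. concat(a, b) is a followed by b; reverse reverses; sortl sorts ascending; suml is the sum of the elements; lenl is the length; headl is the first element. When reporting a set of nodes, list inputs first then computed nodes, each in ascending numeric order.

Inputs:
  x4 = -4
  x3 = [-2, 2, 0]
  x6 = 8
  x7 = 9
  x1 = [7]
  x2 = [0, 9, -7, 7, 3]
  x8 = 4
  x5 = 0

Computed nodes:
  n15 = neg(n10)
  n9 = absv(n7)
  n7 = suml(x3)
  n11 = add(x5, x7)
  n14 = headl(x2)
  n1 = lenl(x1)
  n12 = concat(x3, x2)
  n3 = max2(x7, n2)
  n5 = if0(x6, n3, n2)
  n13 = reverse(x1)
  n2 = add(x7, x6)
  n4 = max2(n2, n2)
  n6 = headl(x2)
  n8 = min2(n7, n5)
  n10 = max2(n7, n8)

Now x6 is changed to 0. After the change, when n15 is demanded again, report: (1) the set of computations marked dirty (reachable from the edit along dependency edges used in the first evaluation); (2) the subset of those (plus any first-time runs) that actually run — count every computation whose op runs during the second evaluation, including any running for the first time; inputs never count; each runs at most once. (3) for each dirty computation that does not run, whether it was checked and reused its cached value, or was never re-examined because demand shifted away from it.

Dirty set: n2, n5, n8, n10, n15.
Run set: n2, n3, n5, n8 (4 run).
Re-examined without running (cache reused): n10, n15.
The important point: the flipped condition pulls in fresh nodes; n3 runs for the first time.

Initial pass — values computed on the first demand:
  n2 = add(9, 8) = 17
  n5 = if0(x6=8 -> else branch n2) = 17
  n7 = suml([-2, 2, 0]) = 0
  n8 = min2(0, 17) = 0
  n10 = max2(0, 0) = 0
  n15 = neg(0) = 0

Second demand — change propagation:
  n2: re-runs because x6 8->0; new result 9.
  n3: newly demanded (no cache) — executes and yields 9.
  n5: re-runs because x6 8->0; n2 17->9; new result 9.
  n8: re-runs because n5 17->9; new result 0 (unchanged).
  n10: re-examined; everything it read last time is the same (n7 unchanged, n8 unchanged) — cache 0 kept, no run.
  n15: re-examined; everything it read last time is the same (n10 unchanged) — cache 0 kept, no run.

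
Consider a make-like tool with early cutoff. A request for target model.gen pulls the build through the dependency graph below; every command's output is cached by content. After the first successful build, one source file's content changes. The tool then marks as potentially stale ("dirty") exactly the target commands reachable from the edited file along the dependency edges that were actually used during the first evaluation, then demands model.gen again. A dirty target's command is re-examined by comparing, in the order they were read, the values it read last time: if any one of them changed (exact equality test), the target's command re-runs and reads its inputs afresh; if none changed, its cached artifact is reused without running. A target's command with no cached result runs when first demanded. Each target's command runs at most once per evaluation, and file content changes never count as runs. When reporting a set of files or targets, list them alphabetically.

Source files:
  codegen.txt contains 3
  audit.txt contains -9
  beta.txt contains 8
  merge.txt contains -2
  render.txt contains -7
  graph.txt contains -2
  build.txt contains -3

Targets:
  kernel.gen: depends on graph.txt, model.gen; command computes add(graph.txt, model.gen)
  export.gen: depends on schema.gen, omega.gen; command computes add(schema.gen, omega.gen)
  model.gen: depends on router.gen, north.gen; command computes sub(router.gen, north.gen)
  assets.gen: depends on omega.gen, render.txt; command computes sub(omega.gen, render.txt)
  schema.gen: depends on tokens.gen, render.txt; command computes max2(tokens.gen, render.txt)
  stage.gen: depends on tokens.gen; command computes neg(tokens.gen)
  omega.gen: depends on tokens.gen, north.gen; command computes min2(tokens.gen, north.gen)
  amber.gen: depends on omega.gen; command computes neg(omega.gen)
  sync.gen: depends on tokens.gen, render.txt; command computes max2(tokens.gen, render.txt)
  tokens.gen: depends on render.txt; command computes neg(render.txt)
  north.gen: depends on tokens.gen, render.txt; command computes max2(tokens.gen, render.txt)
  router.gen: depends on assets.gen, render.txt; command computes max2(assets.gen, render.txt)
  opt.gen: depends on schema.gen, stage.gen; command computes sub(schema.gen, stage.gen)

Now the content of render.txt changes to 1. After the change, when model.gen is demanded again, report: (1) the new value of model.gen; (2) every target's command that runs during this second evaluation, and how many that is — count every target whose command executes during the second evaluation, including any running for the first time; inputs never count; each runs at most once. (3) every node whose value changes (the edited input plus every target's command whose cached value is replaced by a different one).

Demanding model.gen again yields 0.
6 target commands run: assets.gen, model.gen, north.gen, omega.gen, router.gen, tokens.gen.
The nodes whose values change: assets.gen, model.gen, north.gen, omega.gen, render.txt, router.gen, tokens.gen.

First demand of the output computes:
  tokens.gen = neg(-7) = 7
  north.gen = max2(7, -7) = 7
  omega.gen = min2(7, 7) = 7
  assets.gen = sub(7, -7) = 14
  router.gen = max2(14, -7) = 14
  model.gen = sub(14, 7) = 7

After the edit, cleaning proceeds:
  tokens.gen: a read changed (render.txt -7->1) — executes, giving -1.
  north.gen: a read changed (tokens.gen 7->-1; render.txt -7->1) — executes, giving 1.
  omega.gen: a read changed (tokens.gen 7->-1; north.gen 7->1) — executes, giving -1.
  assets.gen: a read changed (omega.gen 7->-1; render.txt -7->1) — executes, giving -2.
  router.gen: a read changed (assets.gen 14->-2; render.txt -7->1) — executes, giving 1.
  model.gen: a read changed (router.gen 14->1; north.gen 7->1) — executes, giving 0.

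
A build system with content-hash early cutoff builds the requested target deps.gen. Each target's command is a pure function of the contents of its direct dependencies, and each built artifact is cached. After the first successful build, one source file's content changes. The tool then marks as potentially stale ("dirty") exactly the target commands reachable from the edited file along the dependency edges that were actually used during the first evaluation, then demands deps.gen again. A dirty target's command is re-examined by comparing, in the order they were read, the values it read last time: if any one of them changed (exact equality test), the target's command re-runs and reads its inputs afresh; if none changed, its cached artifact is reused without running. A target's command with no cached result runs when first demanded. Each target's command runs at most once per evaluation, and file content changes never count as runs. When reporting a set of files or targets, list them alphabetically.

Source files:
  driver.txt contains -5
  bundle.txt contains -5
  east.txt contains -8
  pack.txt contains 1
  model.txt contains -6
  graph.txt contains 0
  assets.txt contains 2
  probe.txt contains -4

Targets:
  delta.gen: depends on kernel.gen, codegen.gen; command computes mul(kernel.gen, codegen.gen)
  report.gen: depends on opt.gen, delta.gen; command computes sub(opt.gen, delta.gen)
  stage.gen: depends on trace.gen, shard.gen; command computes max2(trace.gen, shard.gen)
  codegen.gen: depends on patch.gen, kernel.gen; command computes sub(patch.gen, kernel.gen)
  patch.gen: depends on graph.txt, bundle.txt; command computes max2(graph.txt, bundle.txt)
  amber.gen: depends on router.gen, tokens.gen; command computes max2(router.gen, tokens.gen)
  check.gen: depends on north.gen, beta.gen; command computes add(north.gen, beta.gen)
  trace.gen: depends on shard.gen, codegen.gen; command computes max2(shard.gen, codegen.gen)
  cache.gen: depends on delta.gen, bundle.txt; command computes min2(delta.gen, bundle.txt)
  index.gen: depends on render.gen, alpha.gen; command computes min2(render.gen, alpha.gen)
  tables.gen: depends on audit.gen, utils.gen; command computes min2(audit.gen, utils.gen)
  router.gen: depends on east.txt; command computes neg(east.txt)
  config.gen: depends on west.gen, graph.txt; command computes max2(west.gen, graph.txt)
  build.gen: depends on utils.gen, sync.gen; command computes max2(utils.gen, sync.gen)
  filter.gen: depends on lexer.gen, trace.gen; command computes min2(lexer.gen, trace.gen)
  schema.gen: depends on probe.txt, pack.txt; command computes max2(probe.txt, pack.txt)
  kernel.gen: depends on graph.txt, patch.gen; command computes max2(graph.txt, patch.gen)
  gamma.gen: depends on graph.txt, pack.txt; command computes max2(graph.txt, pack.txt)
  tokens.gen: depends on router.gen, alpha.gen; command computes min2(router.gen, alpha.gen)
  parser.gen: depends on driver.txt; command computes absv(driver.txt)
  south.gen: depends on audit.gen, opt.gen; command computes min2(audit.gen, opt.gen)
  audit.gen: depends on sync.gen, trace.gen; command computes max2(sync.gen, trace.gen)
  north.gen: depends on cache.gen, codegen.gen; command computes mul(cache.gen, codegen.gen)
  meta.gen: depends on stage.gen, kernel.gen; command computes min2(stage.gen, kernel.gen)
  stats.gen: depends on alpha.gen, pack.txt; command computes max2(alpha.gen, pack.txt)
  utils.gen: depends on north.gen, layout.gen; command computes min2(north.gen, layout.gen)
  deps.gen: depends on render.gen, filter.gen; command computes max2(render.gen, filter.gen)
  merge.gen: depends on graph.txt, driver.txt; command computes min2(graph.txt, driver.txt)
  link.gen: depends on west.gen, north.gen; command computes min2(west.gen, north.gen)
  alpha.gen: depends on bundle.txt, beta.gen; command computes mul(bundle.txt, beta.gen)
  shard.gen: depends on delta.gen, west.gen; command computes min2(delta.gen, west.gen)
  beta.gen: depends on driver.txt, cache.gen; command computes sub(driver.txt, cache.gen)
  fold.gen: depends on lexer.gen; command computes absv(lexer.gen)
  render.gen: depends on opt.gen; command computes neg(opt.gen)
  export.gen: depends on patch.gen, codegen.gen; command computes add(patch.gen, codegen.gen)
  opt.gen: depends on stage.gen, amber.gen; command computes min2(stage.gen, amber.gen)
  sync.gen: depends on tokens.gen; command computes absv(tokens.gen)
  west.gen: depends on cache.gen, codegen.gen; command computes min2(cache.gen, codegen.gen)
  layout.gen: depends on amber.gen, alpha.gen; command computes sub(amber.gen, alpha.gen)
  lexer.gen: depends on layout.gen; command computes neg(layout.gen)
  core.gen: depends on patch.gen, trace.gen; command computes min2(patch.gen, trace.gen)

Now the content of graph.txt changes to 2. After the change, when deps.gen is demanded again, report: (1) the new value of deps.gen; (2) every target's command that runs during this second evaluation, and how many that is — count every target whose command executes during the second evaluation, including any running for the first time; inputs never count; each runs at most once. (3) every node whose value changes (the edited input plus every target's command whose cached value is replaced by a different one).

New value of deps.gen: 0.
Target commands that run: codegen.gen, delta.gen, kernel.gen, patch.gen — 4 in total.
Values that change: graph.txt, kernel.gen, patch.gen.
Key observation: the cutoff stops propagation at cache.gen — its inputs' values are unchanged, so it reuses its cache.

First evaluation (everything demanded from the output):
  patch.gen = max2(0, -5) = 0
  kernel.gen = max2(0, 0) = 0
  codegen.gen = sub(0, 0) = 0
  delta.gen = mul(0, 0) = 0
  cache.gen = min2(0, -5) = -5
  beta.gen = sub(-5, -5) = 0
  alpha.gen = mul(-5, 0) = 0
  router.gen = neg(-8) = 8
  tokens.gen = min2(8, 0) = 0
  amber.gen = max2(8, 0) = 8
  layout.gen = sub(8, 0) = 8
  lexer.gen = neg(8) = -8
  west.gen = min2(-5, 0) = -5
  shard.gen = min2(0, -5) = -5
  trace.gen = max2(-5, 0) = 0
  filter.gen = min2(-8, 0) = -8
  stage.gen = max2(0, -5) = 0
  opt.gen = min2(0, 8) = 0
  render.gen = neg(0) = 0
  deps.gen = max2(0, -8) = 0

Propagation after the edit:
  patch.gen: runs — graph.txt 0->2; result 2.
  kernel.gen: runs — graph.txt 0->2; patch.gen 0->2; result 2.
  codegen.gen: runs — patch.gen 0->2; kernel.gen 0->2; result 0 (same value as before).
  delta.gen: runs — kernel.gen 0->2; result 0 (same value as before).
  cache.gen: checked — values it read are unchanged (delta.gen unchanged, bundle.txt unchanged); reused cached -5 without running.
  beta.gen: checked — values it read are unchanged (driver.txt unchanged, cache.gen unchanged); reused cached 0 without running.
  alpha.gen: checked — values it read are unchanged (bundle.txt unchanged, beta.gen unchanged); reused cached 0 without running.
  tokens.gen: checked — values it read are unchanged (router.gen unchanged, alpha.gen unchanged); reused cached 0 without running.
  amber.gen: checked — values it read are unchanged (router.gen unchanged, tokens.gen unchanged); reused cached 8 without running.
  layout.gen: checked — values it read are unchanged (amber.gen unchanged, alpha.gen unchanged); reused cached 8 without running.
  lexer.gen: checked — values it read are unchanged (layout.gen unchanged); reused cached -8 without running.
  west.gen: checked — values it read are unchanged (cache.gen unchanged, codegen.gen unchanged); reused cached -5 without running.
  shard.gen: checked — values it read are unchanged (delta.gen unchanged, west.gen unchanged); reused cached -5 without running.
  trace.gen: checked — values it read are unchanged (shard.gen unchanged, codegen.gen unchanged); reused cached 0 without running.
  filter.gen: checked — values it read are unchanged (lexer.gen unchanged, trace.gen unchanged); reused cached -8 without running.
  stage.gen: checked — values it read are unchanged (trace.gen unchanged, shard.gen unchanged); reused cached 0 without running.
  opt.gen: checked — values it read are unchanged (stage.gen unchanged, amber.gen unchanged); reused cached 0 without running.
  render.gen: checked — values it read are unchanged (opt.gen unchanged); reused cached 0 without running.
  deps.gen: checked — values it read are unchanged (render.gen unchanged, filter.gen unchanged); reused cached 0 without running.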